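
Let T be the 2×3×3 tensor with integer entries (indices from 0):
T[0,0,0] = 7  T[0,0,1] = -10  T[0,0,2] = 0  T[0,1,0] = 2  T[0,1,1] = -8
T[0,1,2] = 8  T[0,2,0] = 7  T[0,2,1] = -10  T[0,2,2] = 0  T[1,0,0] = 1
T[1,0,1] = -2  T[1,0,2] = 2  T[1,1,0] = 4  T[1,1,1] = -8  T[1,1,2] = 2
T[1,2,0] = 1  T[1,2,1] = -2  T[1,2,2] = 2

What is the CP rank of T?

Lower bound: the mode-3 unfolding of T (rows indexed by k, columns by (i,j) = (0,0), (0,1), (0,2), (1,0), (1,1), (1,2)) is [[7, 2, 7, 1, 4, 1], [-10, -8, -10, -2, -8, -2], [0, 8, 0, 2, 2, 2]].
There the 3×3 minor on rows k ∈ {0, 1, 2}, columns (i,j) ∈ {(0,0), (0,1), (1,0)} is det [[7, 2, 1], [-10, -8, -2], [0, 8, 2]] = -40 ≠ 0, so this unfolding has rank ≥ 3; CP rank is at least every unfolding rank, so rank(T) ≥ 3. (Unfolding ranks only ever bound the CP rank from below — rank(T) can be strictly larger than all of them — so the matching upper bound has to come from an explicit 3-term decomposition.)
Upper bound: T is a sum of 3 rank-1 terms, T = [1, 0] (x) [1, -1, 1] (x) [4, -4, -4] + [1, 1] (x) [1, -2, 1] (x) [-1, 2, 0] + [2, 1] (x) [1, 1, 1] (x) [2, -4, 2] (one valid choice — decompositions are not unique — normalised so each a, b is primitive with positive first nonzero entry; check it by expanding all entries), so rank(T) ≤ 3.
These bounds meet, so rank(T) = 3.

3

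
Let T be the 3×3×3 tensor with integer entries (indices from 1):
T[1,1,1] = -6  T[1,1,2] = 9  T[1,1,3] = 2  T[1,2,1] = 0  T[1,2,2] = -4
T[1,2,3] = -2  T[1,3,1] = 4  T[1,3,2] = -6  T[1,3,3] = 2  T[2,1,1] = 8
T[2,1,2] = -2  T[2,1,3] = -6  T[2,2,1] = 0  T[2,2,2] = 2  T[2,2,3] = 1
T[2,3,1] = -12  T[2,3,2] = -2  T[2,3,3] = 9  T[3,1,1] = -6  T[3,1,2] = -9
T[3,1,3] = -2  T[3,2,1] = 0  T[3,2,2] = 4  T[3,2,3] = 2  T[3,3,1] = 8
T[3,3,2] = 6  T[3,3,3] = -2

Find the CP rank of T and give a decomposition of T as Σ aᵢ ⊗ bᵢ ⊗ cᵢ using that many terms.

Lower bound: the mode-2 unfolding of T (rows indexed by j, columns by (i,k) = (1,1), (1,2), (1,3), (2,1), (2,2), (2,3), (3,1), (3,2), (3,3)) is [[-6, 9, 2, 8, -2, -6, -6, -9, -2], [0, -4, -2, 0, 2, 1, 0, 4, 2], [4, -6, 2, -12, -2, 9, 8, 6, -2]].
There the 3×3 minor on rows j ∈ {1, 2, 3}, columns (i,k) ∈ {(1,1), (1,2), (1,3)} is det [[-6, 9, 2], [0, -4, -2], [4, -6, 2]] = 80 ≠ 0, so this unfolding has rank ≥ 3; CP rank is at least every unfolding rank, so rank(T) ≥ 3. (This is only a lower bound: in general the CP rank may exceed every unfolding rank, so we still need to exhibit 3 rank-1 terms summing to T.)
Upper bound: T is a sum of 3 rank-1 terms, T = [1, 2, -1] ⊗ [1, 0, -2] ⊗ [2, 1, -2] + [2, -1, -2] ⊗ [2, -1, -1] ⊗ [0, 2, 1] + [2, -1, 1] ⊗ [1, 0, -1] ⊗ [-4, 0, 0] (written with every a and b primitive with positive leading entry and the scale carried by c; CP decompositions are not unique, and this one is verified by expanding entrywise), so rank(T) ≤ 3.
These bounds meet, so rank(T) = 3.

rank(T) = 3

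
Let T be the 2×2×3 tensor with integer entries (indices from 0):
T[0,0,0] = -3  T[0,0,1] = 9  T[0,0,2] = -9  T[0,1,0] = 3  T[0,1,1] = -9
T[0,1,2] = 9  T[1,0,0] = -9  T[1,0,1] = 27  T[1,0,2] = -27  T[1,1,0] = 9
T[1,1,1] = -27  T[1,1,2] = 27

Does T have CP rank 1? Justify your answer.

If T = a ∘ b ∘ c then every fibre of T is a multiple of the corresponding factor, so read the factors off the fibres through the nonzero entry T[0,0,0] = -3.
The mode-1 fibre T[:,0,0] = [-3, -9] gives a = [1, 3] (primitive direction); the mode-2 fibre T[0,:,0] = [-3, 3] gives b = [1, -1]; then c[k] = T[0,0,k] / (a[0]·b[0]) = [-3, 9, -9] / 1 = [-3, 9, -9].
Expanding [1, 3] ∘ [1, -1] ∘ [-3, 9, -9] reproduces all 12 entries of T, so T = [1, 3] ∘ [1, -1] ∘ [-3, 9, -9] and rank(T) ≤ 1.
Equivalently every frontal slice T[:,:,k] is c[k] times the rank-1 matrix [1, 3] ∘ [1, -1]. So T has rank 1 (it is nonzero).

Yes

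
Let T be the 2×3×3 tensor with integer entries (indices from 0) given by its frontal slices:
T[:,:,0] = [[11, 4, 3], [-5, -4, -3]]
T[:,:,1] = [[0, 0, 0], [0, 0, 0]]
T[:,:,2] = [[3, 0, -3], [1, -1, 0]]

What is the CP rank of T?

Lower bound: in the mode-2 unfolding of T (rows indexed by j, columns by (i,k)) the 3×3 minor on rows j ∈ {0, 1, 2}, columns (i,k) ∈ {(0,0), (0,2), (1,0)} is det [[11, 3, -5], [4, 0, -4], [3, -3, -3]] = -72 ≠ 0, so that unfolding has rank ≥ 3 and hence rank(T) ≥ 3 (CP rank is at least every unfolding rank, though it can be larger).
Upper bound: T is a sum of 3 rank-1 terms, T = (1, 0) ∘ (2, 1, 0) ∘ (2, 0, 4) + (1, 1) ∘ (1, 2, 1) ∘ (-1, 0, -1) + (2, -1) ∘ (2, 1, 1) ∘ (2, 0, -1) (one valid choice — decompositions are not unique — normalised so each a, b is primitive with positive first nonzero entry; check it by expanding all entries), so rank(T) ≤ 3.
These bounds meet, so rank(T) = 3.

3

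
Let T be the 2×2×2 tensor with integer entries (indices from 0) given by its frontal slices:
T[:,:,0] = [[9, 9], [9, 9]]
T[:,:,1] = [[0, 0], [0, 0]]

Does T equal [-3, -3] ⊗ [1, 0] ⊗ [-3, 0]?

No

Reconstruct entry (0,1,0) from the claimed factors: Σₗ aₗ[0]bₗ[1]cₗ[0] = (-3)·(0)·(-3) = 0, but T[0,1,0] = 9. The claim is false.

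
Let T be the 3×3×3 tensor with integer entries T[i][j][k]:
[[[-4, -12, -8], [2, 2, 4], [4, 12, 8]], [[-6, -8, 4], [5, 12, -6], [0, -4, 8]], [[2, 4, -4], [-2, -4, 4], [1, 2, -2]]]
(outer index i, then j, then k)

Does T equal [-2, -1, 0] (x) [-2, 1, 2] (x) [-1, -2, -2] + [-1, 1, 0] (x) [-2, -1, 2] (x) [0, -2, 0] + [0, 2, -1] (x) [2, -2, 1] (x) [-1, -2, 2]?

Reconstruct entrywise from the claimed factors. For example, T[2,2,0] = 1 and Σₗ aₗ[2]bₗ[2]cₗ[0] = (0)·(2)·(-1) + (0)·(2)·(0) + (-1)·(1)·(-1) = 1; checking all 27 entries, every one matches. The claim holds.

Yes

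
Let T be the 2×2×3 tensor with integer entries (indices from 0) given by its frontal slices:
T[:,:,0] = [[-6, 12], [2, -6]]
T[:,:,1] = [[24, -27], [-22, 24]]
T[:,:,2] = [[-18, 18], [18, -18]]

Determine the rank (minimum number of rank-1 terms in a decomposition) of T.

2

Lower bound: the mode-1 unfolding of T (rows indexed by i, columns by (j,k) = (0,0), (0,1), (0,2), (1,0), (1,1), (1,2)) is [[-6, 24, -18, 12, -27, 18], [2, -22, 18, -6, 24, -18]].
There the 2×2 minor on rows i ∈ {0, 1}, columns (j,k) ∈ {(0,0), (0,1)} is det [[-6, 24], [2, -22]] = 84 ≠ 0, so this unfolding has rank ≥ 2; CP rank is at least every unfolding rank, so rank(T) ≥ 2. (Unfolding ranks only ever bound the CP rank from below — rank(T) can be strictly larger than all of them — so the matching upper bound has to come from an explicit 2-term decomposition.)
Upper bound — finding two terms. Write S_k = T[:,:,k] for the frontal slices: S₀ = [[-6, 12], [2, -6]], S₁ = [[24, -27], [-22, 24]], S₂ = [[-18, 18], [18, -18]].
If T = a₁ ⊗ b₁ ⊗ c₁ + a₂ ⊗ b₂ ⊗ c₂ then each S_k = c₁[k]·a₁b₁ᵀ + c₂[k]·a₂b₂ᵀ. S₀ and S₁ are linearly independent, so a₁b₁ᵀ and a₂b₂ᵀ must span the same plane of matrices: they are the rank-1 matrices of the form x·S₀ + y·S₁.
det(x·S₀ + y·S₁) is 12·x² + 30·xy − 18·y² = 6·(x + 3·y)(2·x − y), vanishing at (x:y) = (3:-1) and (1:2).
M₁ = 3·S₀ − S₁ = [[-42, 63], [28, -42]] = (-7)·(3, -2)(2, -3)ᵀ and M₂ = S₀ + 2·S₁ = [[42, -42], [-42, 42]] = 42·(1, -1)(1, -1)ᵀ, so take a₁ = (3, -2), b₁ = (2, -3), a₂ = (1, -1), b₂ = (1, -1).
Each slice is an integer combination of E₁ = a₁b₁ᵀ and E₂ = a₂b₂ᵀ: S₀ = −2·E₁ + 6·E₂, S₁ = E₁ + 18·E₂, S₂ = −18·E₂; reading off coefficients, c₁ = (-2, 1, 0) and c₂ = (6, 18, -18).
Hence T = (3, -2) ⊗ (2, -3) ⊗ (-2, 1, 0) + (1, -1) ⊗ (1, -1) ⊗ (6, 18, -18), so rank(T) ≤ 2.
These bounds meet, so rank(T) = 2.
Check entry T[1,1,2] = -18: (-2)·(-3)·(0) + (-1)·(-1)·(-18) = -18.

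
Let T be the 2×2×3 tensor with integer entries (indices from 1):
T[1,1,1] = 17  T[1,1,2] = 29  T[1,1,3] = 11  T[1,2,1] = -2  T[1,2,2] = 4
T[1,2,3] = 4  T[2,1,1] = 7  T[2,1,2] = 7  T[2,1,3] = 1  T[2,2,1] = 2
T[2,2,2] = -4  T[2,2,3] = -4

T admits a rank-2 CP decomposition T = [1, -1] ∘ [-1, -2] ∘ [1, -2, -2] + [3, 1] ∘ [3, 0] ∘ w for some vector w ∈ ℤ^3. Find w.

Subtract the known terms from T to get the rank-1 residual R = [3, 1] ∘ [3, 0] ∘ w, so R[i,j,k] = a[i]·b[j]·w[k]. Pick indices with nonzero a[1]·b[1] = (3)·(3) = 9. Only the fibre through (1,1,·) is needed: R[1,1,:] = T[1,1,:] − Σₗ aₗ[1]bₗ[1]cₗ = [17, 29, 11] − (1)·(-1)·[1, -2, -2] = [18, 27, 9]. Then w[k] = R[1,1,k] / 9 for each k, giving w = [18, 27, 9] / 9 = [2, 3, 1].

w = [2, 3, 1]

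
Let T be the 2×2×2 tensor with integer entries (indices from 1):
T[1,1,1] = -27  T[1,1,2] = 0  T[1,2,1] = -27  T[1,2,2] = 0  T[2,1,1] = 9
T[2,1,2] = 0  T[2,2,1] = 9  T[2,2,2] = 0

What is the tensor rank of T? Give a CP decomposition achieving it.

Lower bound: T ≠ 0 (e.g. T[1,1,1] = -27), so rank(T) ≥ 1.
Upper bound: if T = a ⊗ b ⊗ c then every fibre of T is a multiple of the corresponding factor, so read the factors off the fibres through the nonzero entry T[1,1,1] = -27.
The mode-1 fibre T[:,1,1] = [-27, 9] gives a = [3, -1] (primitive direction); the mode-2 fibre T[1,:,1] = [-27, -27] gives b = [1, 1]; then c[k] = T[1,1,k] / (a[1]·b[1]) = [-27, 0] / 3 = [-9, 0].
Expanding [3, -1] ⊗ [1, 1] ⊗ [-9, 0] reproduces all 8 entries of T, so T = [3, -1] ⊗ [1, 1] ⊗ [-9, 0] and rank(T) ≤ 1.
These bounds meet, so rank(T) = 1.

rank(T) = 1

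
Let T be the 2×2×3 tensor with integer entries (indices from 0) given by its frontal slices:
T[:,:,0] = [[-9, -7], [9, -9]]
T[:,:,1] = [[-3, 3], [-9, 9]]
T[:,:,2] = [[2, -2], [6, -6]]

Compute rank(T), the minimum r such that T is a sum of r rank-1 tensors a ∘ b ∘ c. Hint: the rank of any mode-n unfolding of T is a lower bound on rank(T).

2

Lower bound: in the mode-3 unfolding of T (rows indexed by k, columns by (i,j)) the 2×2 minor on rows k ∈ {0, 1}, columns (i,j) ∈ {(0,0), (0,1)} is det [[-9, -7], [-3, 3]] = -48 ≠ 0, so that unfolding has rank ≥ 2 and hence rank(T) ≥ 2 (CP rank is at least every unfolding rank, though it can be larger).
Upper bound: with S_k = T[:,:,k], the two rank-1 terms a₁b₁ᵀ, a₂b₂ᵀ are the rank-1 members of the pencil x·S₀ + y·S₁.
det(x·S₀ + y·S₁) is 144·x² − 144·xy = 144·(x − y)(x), vanishing at (x:y) = (1:1) and (0:1).
M₁ = S₀ + S₁ = [[-12, -4], [0, 0]] = (-4)·[1, 0][3, 1]ᵀ and M₂ = S₁ = [[-3, 3], [-9, 9]] = (-3)·[1, 3][1, -1]ᵀ, so take a₁ = [1, 0], b₁ = [3, 1], a₂ = [1, 3], b₂ = [1, -1].
Each slice is an integer combination of E₁ = a₁b₁ᵀ and E₂ = a₂b₂ᵀ: S₀ = −4·E₁ + 3·E₂, S₁ = −3·E₂, S₂ = 2·E₂; reading off coefficients, c₁ = [-4, 0, 0] and c₂ = [3, -3, 2].
Hence T = [1, 0] ∘ [3, 1] ∘ [-4, 0, 0] + [1, 3] ∘ [1, -1] ∘ [3, -3, 2], so rank(T) ≤ 2.
These bounds meet, so rank(T) = 2.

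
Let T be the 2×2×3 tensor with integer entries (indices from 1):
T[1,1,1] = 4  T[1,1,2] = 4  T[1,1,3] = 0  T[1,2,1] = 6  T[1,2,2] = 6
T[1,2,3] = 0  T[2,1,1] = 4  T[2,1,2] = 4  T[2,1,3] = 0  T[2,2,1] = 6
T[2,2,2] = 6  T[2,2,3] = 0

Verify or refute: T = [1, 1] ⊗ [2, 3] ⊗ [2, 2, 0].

Yes

Reconstruct entrywise from the claimed factors. For example, T[1,2,2] = 6 and Σₗ aₗ[1]bₗ[2]cₗ[2] = (1)·(3)·(2) = 6; checking all 12 entries, every one matches. The claim holds.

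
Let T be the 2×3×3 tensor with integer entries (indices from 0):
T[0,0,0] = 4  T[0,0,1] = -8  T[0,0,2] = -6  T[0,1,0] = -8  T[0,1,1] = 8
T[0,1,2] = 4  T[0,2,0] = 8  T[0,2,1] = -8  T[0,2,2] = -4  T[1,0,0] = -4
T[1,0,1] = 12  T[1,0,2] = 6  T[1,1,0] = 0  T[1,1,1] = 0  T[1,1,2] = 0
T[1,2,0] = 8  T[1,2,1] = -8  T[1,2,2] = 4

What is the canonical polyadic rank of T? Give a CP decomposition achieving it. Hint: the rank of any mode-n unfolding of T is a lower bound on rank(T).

rank(T) = 3

Lower bound: the mode-3 unfolding of T (rows indexed by k, columns by (i,j) = (0,0), (0,1), (0,2), (1,0), (1,1), (1,2)) is [[4, -8, 8, -4, 0, 8], [-8, 8, -8, 12, 0, -8], [-6, 4, -4, 6, 0, 4]].
There the 3×3 minor on rows k ∈ {0, 1, 2}, columns (i,j) ∈ {(0,0), (0,1), (1,0)} is det [[4, -8, -4], [-8, 8, 12], [-6, 4, 6]] = 128 ≠ 0, so this unfolding has rank ≥ 3; CP rank is at least every unfolding rank, so rank(T) ≥ 3. (Flattening ranks never certify an upper bound on CP rank; for that we must actually write T with 3 rank-1 terms.)
Upper bound: T is a sum of 3 rank-1 terms, T = [0, 1] ⊗ [1, 0, -2] ⊗ [-4, 4, -2] + [1, -2] ⊗ [1, 0, 0] ⊗ [0, -4, -4] + [1, 0] ⊗ [1, -2, 2] ⊗ [4, -4, -2] (one valid choice — decompositions are not unique — normalised so each a, b is primitive with positive first nonzero entry; check it by expanding all entries), so rank(T) ≤ 3.
These bounds meet, so rank(T) = 3.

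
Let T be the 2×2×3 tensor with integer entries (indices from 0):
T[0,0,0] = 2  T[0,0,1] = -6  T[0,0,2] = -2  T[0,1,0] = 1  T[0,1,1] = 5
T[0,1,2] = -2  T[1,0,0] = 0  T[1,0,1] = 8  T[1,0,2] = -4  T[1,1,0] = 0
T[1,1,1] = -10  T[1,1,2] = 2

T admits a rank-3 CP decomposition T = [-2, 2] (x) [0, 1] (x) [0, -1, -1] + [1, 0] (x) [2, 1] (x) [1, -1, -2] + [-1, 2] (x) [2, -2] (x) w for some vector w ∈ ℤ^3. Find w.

w = [0, 2, -1]

Subtract the known terms from T to get the rank-1 residual R = [-1, 2] (x) [2, -2] (x) w, so R[i,j,k] = a[i]·b[j]·w[k]. Pick indices with nonzero a[0]·b[0] = (-1)·(2) = -2. Only the fibre through (0,0,·) is needed: R[0,0,:] = T[0,0,:] − Σₗ aₗ[0]bₗ[0]cₗ = [2, -6, -2] − (-2)·(0)·[0, -1, -1] − (1)·(2)·[1, -1, -2] = [0, -4, 2]. Then w[k] = R[0,0,k] / -2 for each k, giving w = [0, -4, 2] / -2 = [0, 2, -1].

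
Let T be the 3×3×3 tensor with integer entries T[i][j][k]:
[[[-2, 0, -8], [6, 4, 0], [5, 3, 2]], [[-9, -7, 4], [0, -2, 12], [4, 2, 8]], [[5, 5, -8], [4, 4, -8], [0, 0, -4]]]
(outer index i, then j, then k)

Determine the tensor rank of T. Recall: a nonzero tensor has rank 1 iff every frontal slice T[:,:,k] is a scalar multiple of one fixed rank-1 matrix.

3

Lower bound: in the mode-3 unfolding of T (rows indexed by k, columns by (i,j)) the 3×3 minor on rows k ∈ {0, 1, 2}, columns (i,j) ∈ {(0,0), (0,1), (1,0)} is det [[-2, 6, -9], [0, 4, -7], [-8, 0, 4]] = 16 ≠ 0, so that unfolding has rank ≥ 3 and hence rank(T) ≥ 3 (CP rank is at least every unfolding rank, though it can be larger).
Upper bound: T is a sum of 3 rank-1 terms, T = [0, 1, -1] (x) [1, 0, -2] (x) [-1, -1, 0] + [1, -2, 2] (x) [2, 2, 1] (x) [1, 1, -2] + [1, 1, 0] (x) [1, -1, -1] (x) [-4, -2, -4] (one valid choice — decompositions are not unique — normalised so each a, b is primitive with positive first nonzero entry; check it by expanding all entries), so rank(T) ≤ 3.
These bounds meet, so rank(T) = 3.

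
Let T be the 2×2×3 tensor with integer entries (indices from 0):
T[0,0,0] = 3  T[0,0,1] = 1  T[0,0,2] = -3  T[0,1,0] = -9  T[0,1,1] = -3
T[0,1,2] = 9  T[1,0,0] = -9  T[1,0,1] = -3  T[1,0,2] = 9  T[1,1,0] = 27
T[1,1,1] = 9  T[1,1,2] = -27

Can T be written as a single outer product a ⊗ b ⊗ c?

Yes

The mode-1 fibre T[:,0,0] = [3, -9] gives a = (1, -3) (primitive direction); the mode-2 fibre T[0,:,0] = [3, -9] gives b = (1, -3); then c[k] = T[0,0,k] / (a[0]·b[0]) = [3, 1, -3] / 1 = (3, 1, -3).
Expanding (1, -3) ⊗ (1, -3) ⊗ (3, 1, -3) reproduces all 12 entries of T, so T = (1, -3) ⊗ (1, -3) ⊗ (3, 1, -3) and rank(T) ≤ 1.
Equivalently every frontal slice T[:,:,k] is c[k] times the rank-1 matrix (1, -3) ⊗ (1, -3). So T has rank 1 (it is nonzero).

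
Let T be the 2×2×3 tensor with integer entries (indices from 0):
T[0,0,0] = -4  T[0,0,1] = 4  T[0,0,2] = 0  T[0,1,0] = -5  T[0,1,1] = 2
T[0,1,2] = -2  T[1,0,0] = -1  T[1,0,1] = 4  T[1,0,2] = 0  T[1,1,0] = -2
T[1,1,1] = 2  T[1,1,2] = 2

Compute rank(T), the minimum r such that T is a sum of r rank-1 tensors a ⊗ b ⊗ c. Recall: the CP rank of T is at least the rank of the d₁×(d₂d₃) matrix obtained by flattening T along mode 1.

3

Lower bound: the mode-3 unfolding of T (rows indexed by k, columns by (i,j) = (0,0), (0,1), (1,0), (1,1)) is [[-4, -5, -1, -2], [4, 2, 4, 2], [0, -2, 0, 2]].
There the 3×3 minor on rows k ∈ {0, 1, 2}, columns (i,j) ∈ {(0,0), (0,1), (1,0)} is det [[-4, -5, -1], [4, 2, 4], [0, -2, 0]] = -24 ≠ 0, so this unfolding has rank ≥ 3; CP rank is at least every unfolding rank, so rank(T) ≥ 3. (Flattening ranks never certify an upper bound on CP rank; for that we must actually write T with 3 rank-1 terms.)
Upper bound: T is a sum of 3 rank-1 terms, T = (0, 1) ⊗ (1, -1) ⊗ (1, 2, 0) + (1, -1) ⊗ (0, 1) ⊗ (-1, -2, -2) + (2, 1) ⊗ (1, 1) ⊗ (-2, 2, 0) (one valid choice — decompositions are not unique — normalised so each a, b is primitive with positive first nonzero entry; check it by expanding all entries), so rank(T) ≤ 3.
These bounds meet, so rank(T) = 3.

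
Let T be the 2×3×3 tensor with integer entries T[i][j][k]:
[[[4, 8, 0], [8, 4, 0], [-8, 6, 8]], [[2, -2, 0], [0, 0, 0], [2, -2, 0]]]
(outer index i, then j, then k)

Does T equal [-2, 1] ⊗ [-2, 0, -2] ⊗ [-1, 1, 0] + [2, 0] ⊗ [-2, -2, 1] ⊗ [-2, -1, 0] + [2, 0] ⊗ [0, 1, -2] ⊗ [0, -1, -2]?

No

Reconstruct entry (0,1,1) from the claimed factors: Σₗ aₗ[0]bₗ[1]cₗ[1] = (-2)·(0)·(1) + (2)·(-2)·(-1) + (2)·(1)·(-1) = 2, but T[0,1,1] = 4. The claim is false.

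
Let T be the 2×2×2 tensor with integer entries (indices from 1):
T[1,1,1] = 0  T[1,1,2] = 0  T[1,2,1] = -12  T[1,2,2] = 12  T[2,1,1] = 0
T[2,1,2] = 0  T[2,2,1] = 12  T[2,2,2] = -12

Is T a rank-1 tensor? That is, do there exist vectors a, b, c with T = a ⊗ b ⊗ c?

If T = a ⊗ b ⊗ c then every fibre of T is a multiple of the corresponding factor, so read the factors off the fibres through the nonzero entry T[1,2,1] = -12.
The mode-1 fibre T[:,2,1] = [-12, 12] gives a = [1, -1] (primitive direction); the mode-2 fibre T[1,:,1] = [0, -12] gives b = [0, 1]; then c[k] = T[1,2,k] / (a[1]·b[2]) = [-12, 12] / 1 = [-12, 12].
Expanding [1, -1] ⊗ [0, 1] ⊗ [-12, 12] reproduces all 8 entries of T, so T = [1, -1] ⊗ [0, 1] ⊗ [-12, 12] and rank(T) ≤ 1.
Equivalently every frontal slice T[:,:,k] is c[k] times the rank-1 matrix [1, -1] ⊗ [0, 1]. So T has rank 1 (it is nonzero).

Yes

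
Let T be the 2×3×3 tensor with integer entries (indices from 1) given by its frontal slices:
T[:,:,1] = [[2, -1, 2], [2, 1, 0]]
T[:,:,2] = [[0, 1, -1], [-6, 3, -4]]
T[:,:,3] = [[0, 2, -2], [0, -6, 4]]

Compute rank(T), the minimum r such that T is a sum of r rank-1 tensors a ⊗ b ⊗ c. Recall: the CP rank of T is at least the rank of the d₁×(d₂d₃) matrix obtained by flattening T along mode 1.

3

Lower bound: in the mode-2 unfolding of T (rows indexed by j, columns by (i,k)) the 3×3 minor on rows j ∈ {1, 2, 3}, columns (i,k) ∈ {(1,1), (1,2), (2,2)} is det [[2, 0, -6], [-1, 1, 3], [2, -1, -4]] = 4 ≠ 0, so that unfolding has rank ≥ 3 and hence rank(T) ≥ 3 (CP rank is at least every unfolding rank, though it can be larger).
Upper bound: T is a sum of 3 rank-1 terms, T = [0, 1] ⊗ [1, -1, 1] ⊗ [0, -4, 4] + [1, -1] ⊗ [2, 1, 0] ⊗ [-1, 1, 2] + [1, 0] ⊗ [2, 0, 1] ⊗ [2, -1, -2] (written with every a and b primitive with positive leading entry and the scale carried by c; CP decompositions are not unique, and this one is verified by expanding entrywise), so rank(T) ≤ 3.
These bounds meet, so rank(T) = 3.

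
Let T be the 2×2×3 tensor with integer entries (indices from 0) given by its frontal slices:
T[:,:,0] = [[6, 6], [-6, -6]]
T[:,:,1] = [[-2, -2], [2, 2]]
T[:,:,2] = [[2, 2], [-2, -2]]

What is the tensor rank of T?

1

Lower bound: T ≠ 0 (e.g. T[0,0,0] = 6), so rank(T) ≥ 1.
Upper bound: the mode-1 fibre T[:,0,0] = [6, -6] gives a = [1, -1] (primitive direction); the mode-2 fibre T[0,:,0] = [6, 6] gives b = [1, 1]; then c[k] = T[0,0,k] / (a[0]·b[0]) = [6, -2, 2] / 1 = [6, -2, 2].
Expanding [1, -1] ⊗ [1, 1] ⊗ [6, -2, 2] reproduces all 12 entries of T, so T = [1, -1] ⊗ [1, 1] ⊗ [6, -2, 2] and rank(T) ≤ 1.
These bounds meet, so rank(T) = 1.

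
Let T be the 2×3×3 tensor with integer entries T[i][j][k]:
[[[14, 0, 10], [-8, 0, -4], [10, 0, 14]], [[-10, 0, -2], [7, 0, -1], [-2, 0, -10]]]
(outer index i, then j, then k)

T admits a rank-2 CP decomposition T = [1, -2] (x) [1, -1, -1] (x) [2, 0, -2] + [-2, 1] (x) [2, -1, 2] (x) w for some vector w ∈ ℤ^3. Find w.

Subtract the known terms from T to get the rank-1 residual R = [-2, 1] (x) [2, -1, 2] (x) w, so R[i,j,k] = a[i]·b[j]·w[k]. Pick indices with nonzero a[0]·b[0] = (-2)·(2) = -4. Only the fibre through (0,0,·) is needed: R[0,0,:] = T[0,0,:] − Σₗ aₗ[0]bₗ[0]cₗ = [14, 0, 10] − (1)·(1)·[2, 0, -2] = [12, 0, 12]. Then w[k] = R[0,0,k] / -4 for each k, giving w = [12, 0, 12] / -4 = [-3, 0, -3].

w = [-3, 0, -3]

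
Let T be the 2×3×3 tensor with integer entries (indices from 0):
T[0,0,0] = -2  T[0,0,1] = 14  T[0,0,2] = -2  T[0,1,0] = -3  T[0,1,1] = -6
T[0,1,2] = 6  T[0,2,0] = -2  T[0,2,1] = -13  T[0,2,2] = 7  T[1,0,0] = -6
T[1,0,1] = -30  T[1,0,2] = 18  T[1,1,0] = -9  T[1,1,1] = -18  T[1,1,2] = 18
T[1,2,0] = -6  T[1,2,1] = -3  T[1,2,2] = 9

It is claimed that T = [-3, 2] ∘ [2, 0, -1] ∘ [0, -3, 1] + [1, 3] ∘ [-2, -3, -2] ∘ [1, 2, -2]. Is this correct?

No

Reconstruct entry (1,0,1) from the claimed factors: Σₗ aₗ[1]bₗ[0]cₗ[1] = (2)·(2)·(-3) + (3)·(-2)·(2) = -24, but T[1,0,1] = -30. The claim is false.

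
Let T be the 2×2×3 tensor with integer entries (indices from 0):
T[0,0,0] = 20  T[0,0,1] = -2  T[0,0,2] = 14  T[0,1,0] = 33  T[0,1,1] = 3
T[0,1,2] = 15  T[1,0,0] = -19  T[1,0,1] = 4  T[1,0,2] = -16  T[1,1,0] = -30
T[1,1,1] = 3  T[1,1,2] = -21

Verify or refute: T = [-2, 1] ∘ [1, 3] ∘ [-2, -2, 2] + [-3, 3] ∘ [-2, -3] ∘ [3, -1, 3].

No

Reconstruct entry (0,0,0) from the claimed factors: Σₗ aₗ[0]bₗ[0]cₗ[0] = (-2)·(1)·(-2) + (-3)·(-2)·(3) = 22, but T[0,0,0] = 20. The claim is false.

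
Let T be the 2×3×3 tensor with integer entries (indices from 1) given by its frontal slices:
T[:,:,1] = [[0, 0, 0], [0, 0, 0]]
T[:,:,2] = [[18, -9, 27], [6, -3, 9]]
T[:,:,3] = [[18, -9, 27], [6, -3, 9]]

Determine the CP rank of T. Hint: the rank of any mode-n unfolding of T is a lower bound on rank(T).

Lower bound: T ≠ 0 (e.g. T[1,1,2] = 18), so rank(T) ≥ 1.
Upper bound: if T = a ⊗ b ⊗ c then every fibre of T is a multiple of the corresponding factor, so read the factors off the fibres through the nonzero entry T[1,1,2] = 18.
The mode-1 fibre T[:,1,2] = [18, 6] gives a = [3, 1] (primitive direction); the mode-2 fibre T[1,:,2] = [18, -9, 27] gives b = [2, -1, 3]; then c[k] = T[1,1,k] / (a[1]·b[1]) = [0, 18, 18] / 6 = [0, 3, 3].
Expanding [3, 1] ⊗ [2, -1, 3] ⊗ [0, 3, 3] reproduces all 18 entries of T, so T = [3, 1] ⊗ [2, -1, 3] ⊗ [0, 3, 3] and rank(T) ≤ 1.
These bounds meet, so rank(T) = 1.

1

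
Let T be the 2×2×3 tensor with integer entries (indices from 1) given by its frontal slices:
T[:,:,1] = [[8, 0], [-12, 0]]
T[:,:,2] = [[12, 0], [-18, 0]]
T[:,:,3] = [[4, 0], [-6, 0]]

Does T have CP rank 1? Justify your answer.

Yes

If T = a ⊗ b ⊗ c then every fibre of T is a multiple of the corresponding factor, so read the factors off the fibres through the nonzero entry T[1,1,1] = 8.
The mode-1 fibre T[:,1,1] = [8, -12] gives a = [2, -3] (primitive direction); the mode-2 fibre T[1,:,1] = [8, 0] gives b = [1, 0]; then c[k] = T[1,1,k] / (a[1]·b[1]) = [8, 12, 4] / 2 = [4, 6, 2].
Expanding [2, -3] ⊗ [1, 0] ⊗ [4, 6, 2] reproduces all 12 entries of T, so T = [2, -3] ⊗ [1, 0] ⊗ [4, 6, 2] and rank(T) ≤ 1.
Equivalently every frontal slice T[:,:,k] is c[k] times the rank-1 matrix [2, -3] ⊗ [1, 0]. So T has rank 1 (it is nonzero).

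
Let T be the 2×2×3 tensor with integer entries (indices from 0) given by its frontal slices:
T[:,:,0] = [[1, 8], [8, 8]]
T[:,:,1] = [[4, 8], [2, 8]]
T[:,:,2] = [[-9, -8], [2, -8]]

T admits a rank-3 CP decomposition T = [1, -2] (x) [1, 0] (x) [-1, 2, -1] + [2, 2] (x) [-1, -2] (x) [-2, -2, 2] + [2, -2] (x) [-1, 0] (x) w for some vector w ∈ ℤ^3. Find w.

Subtract the known terms from T to get the rank-1 residual R = [2, -2] (x) [-1, 0] (x) w, so R[i,j,k] = a[i]·b[j]·w[k]. Pick indices with nonzero a[0]·b[0] = (2)·(-1) = -2. Only the fibre through (0,0,·) is needed: R[0,0,:] = T[0,0,:] − Σₗ aₗ[0]bₗ[0]cₗ = [1, 4, -9] − (1)·(1)·[-1, 2, -1] − (2)·(-1)·[-2, -2, 2] = [-2, -2, -4]. Then w[k] = R[0,0,k] / -2 for each k, giving w = [-2, -2, -4] / -2 = [1, 1, 2].

w = [1, 1, 2]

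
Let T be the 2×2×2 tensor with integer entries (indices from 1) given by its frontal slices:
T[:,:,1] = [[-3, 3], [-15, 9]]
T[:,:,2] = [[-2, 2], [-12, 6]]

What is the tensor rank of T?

2

Lower bound: in the mode-1 unfolding of T (rows indexed by i, columns by (j,k)) the 2×2 minor on rows i ∈ {1, 2}, columns (j,k) ∈ {(1,1), (1,2)} is det [[-3, -2], [-15, -12]] = 6 ≠ 0, so that unfolding has rank ≥ 2 and hence rank(T) ≥ 2 (CP rank is at least every unfolding rank, though it can be larger).
Upper bound: with S_k = T[:,:,k], the two rank-1 terms a₁b₁ᵀ, a₂b₂ᵀ are the rank-1 members of the pencil x·S₁ + y·S₂.
det(x·S₁ + y·S₂) is 18·x² + 30·xy + 12·y² = 6·(3·x + 2·y)(x + y), vanishing at (x:y) = (2:-3) and (1:-1).
M₁ = 2·S₁ − 3·S₂ = [[0, 0], [6, 0]] = 6·(0, 1)(1, 0)ᵀ and M₂ = S₁ − S₂ = [[-1, 1], [-3, 3]] = −(1, 3)(1, -1)ᵀ, so take a₁ = (0, 1), b₁ = (1, 0), a₂ = (1, 3), b₂ = (1, -1).
Each slice is an integer combination of E₁ = a₁b₁ᵀ and E₂ = a₂b₂ᵀ: S₁ = −6·E₁ − 3·E₂, S₂ = −6·E₁ − 2·E₂; reading off coefficients, c₁ = (-6, -6) and c₂ = (-3, -2).
Hence T = (0, 1) ⊗ (1, 0) ⊗ (-6, -6) + (1, 3) ⊗ (1, -1) ⊗ (-3, -2), so rank(T) ≤ 2.
These bounds meet, so rank(T) = 2.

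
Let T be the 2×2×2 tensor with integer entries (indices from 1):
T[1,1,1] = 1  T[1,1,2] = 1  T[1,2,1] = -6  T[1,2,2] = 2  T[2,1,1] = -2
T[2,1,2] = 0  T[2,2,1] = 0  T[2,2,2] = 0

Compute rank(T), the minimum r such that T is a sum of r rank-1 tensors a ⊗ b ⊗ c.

Lower bound: the mode-1 unfolding of T (rows indexed by i, columns by (j,k) = (1,1), (1,2), (2,1), (2,2)) is [[1, 1, -6, 2], [-2, 0, 0, 0]].
There the 2×2 minor on rows i ∈ {1, 2}, columns (j,k) ∈ {(1,1), (1,2)} is det [[1, 1], [-2, 0]] = 2 ≠ 0, so this unfolding has rank ≥ 2; CP rank is at least every unfolding rank, so rank(T) ≥ 2. (Unfolding ranks only ever bound the CP rank from below — rank(T) can be strictly larger than all of them — so the matching upper bound has to come from an explicit 2-term decomposition.)
Upper bound — finding two terms. Write S_k = T[:,:,k] for the frontal slices: S₁ = [[1, -6], [-2, 0]], S₂ = [[1, 2], [0, 0]].
If T = a₁ ⊗ b₁ ⊗ c₁ + a₂ ⊗ b₂ ⊗ c₂ then each S_k = c₁[k]·a₁b₁ᵀ + c₂[k]·a₂b₂ᵀ. S₁ and S₂ are linearly independent, so a₁b₁ᵀ and a₂b₂ᵀ must span the same plane of matrices: they are the rank-1 matrices of the form x·S₁ + y·S₂.
det(x·S₁ + y·S₂) is −12·x² + 4·xy = (-4)·(3·x − y)(x), vanishing at (x:y) = (1:3) and (0:1).
M₁ = S₁ + 3·S₂ = [[4, 0], [-2, 0]] = 2·[2, -1][1, 0]ᵀ and M₂ = S₂ = [[1, 2], [0, 0]] = [1, 0][1, 2]ᵀ, so take a₁ = [2, -1], b₁ = [1, 0], a₂ = [1, 0], b₂ = [1, 2].
Each slice is an integer combination of E₁ = a₁b₁ᵀ and E₂ = a₂b₂ᵀ: S₁ = 2·E₁ − 3·E₂, S₂ = E₂; reading off coefficients, c₁ = [2, 0] and c₂ = [-3, 1].
Hence T = [2, -1] ⊗ [1, 0] ⊗ [2, 0] + [1, 0] ⊗ [1, 2] ⊗ [-3, 1], so rank(T) ≤ 2.
These bounds meet, so rank(T) = 2.
Check entry T[2,1,1] = -2: (-1)·(1)·(2) + (0)·(1)·(-3) = -2.

2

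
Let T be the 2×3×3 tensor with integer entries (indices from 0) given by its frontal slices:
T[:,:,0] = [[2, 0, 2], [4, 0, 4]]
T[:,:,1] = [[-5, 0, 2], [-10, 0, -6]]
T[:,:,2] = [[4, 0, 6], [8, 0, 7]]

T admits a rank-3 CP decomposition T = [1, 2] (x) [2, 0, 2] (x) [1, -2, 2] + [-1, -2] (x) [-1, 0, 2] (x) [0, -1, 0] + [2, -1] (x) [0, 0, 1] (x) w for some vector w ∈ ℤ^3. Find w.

Subtract the known terms from T to get the rank-1 residual R = [2, -1] (x) [0, 0, 1] (x) w, so R[i,j,k] = a[i]·b[j]·w[k]. Pick indices with nonzero a[0]·b[2] = (2)·(1) = 2. Only the fibre through (0,2,·) is needed: R[0,2,:] = T[0,2,:] − Σₗ aₗ[0]bₗ[2]cₗ = [2, 2, 6] − (1)·(2)·[1, -2, 2] − (-1)·(2)·[0, -1, 0] = [0, 4, 2]. Then w[k] = R[0,2,k] / 2 for each k, giving w = [0, 4, 2] / 2 = [0, 2, 1].

w = [0, 2, 1]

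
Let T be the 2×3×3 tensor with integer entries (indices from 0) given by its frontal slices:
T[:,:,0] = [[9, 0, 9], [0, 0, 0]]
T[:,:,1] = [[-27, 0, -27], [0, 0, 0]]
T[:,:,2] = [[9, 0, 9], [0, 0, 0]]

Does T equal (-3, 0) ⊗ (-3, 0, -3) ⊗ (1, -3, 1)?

Yes

Reconstruct entrywise from the claimed factors. For example, T[1,0,0] = 0 and Σₗ aₗ[1]bₗ[0]cₗ[0] = (0)·(-3)·(1) = 0; checking all 18 entries, every one matches. The claim holds.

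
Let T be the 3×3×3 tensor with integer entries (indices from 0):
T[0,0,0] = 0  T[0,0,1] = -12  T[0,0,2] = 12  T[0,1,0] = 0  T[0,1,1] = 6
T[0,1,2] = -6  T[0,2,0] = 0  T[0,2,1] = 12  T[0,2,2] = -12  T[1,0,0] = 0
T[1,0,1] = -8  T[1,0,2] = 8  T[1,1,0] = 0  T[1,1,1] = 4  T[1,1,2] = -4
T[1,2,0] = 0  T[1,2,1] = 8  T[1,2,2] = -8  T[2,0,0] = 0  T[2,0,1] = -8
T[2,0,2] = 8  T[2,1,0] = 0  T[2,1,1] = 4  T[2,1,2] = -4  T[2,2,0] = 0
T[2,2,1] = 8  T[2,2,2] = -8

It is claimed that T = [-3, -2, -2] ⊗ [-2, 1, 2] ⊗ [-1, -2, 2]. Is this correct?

Reconstruct entry (0,0,0) from the claimed factors: Σₗ aₗ[0]bₗ[0]cₗ[0] = (-3)·(-2)·(-1) = -6, but T[0,0,0] = 0. The claim is false.

No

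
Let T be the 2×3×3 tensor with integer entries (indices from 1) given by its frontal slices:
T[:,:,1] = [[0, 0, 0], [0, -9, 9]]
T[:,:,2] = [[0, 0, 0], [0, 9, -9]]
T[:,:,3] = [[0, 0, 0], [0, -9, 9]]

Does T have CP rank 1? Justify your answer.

Yes

If T = a ⊗ b ⊗ c then every fibre of T is a multiple of the corresponding factor, so read the factors off the fibres through the nonzero entry T[2,2,1] = -9.
The mode-1 fibre T[:,2,1] = [0, -9] gives a = [0, 1] (primitive direction); the mode-2 fibre T[2,:,1] = [0, -9, 9] gives b = [0, 1, -1]; then c[k] = T[2,2,k] / (a[2]·b[2]) = [-9, 9, -9] / 1 = [-9, 9, -9].
Expanding [0, 1] ⊗ [0, 1, -1] ⊗ [-9, 9, -9] reproduces all 18 entries of T, so T = [0, 1] ⊗ [0, 1, -1] ⊗ [-9, 9, -9] and rank(T) ≤ 1.
Equivalently every frontal slice T[:,:,k] is c[k] times the rank-1 matrix [0, 1] ⊗ [0, 1, -1]. So T has rank 1 (it is nonzero).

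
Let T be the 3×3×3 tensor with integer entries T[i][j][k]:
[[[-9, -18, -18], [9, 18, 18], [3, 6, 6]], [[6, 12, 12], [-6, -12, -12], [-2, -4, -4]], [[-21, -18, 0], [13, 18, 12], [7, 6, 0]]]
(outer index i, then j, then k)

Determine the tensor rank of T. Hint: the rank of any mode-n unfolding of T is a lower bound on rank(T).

Lower bound: in the mode-1 unfolding of T (rows indexed by i, columns by (j,k)) the 2×2 minor on rows i ∈ {0, 2}, columns (j,k) ∈ {(0,0), (0,1)} is det [[-9, -18], [-21, -18]] = -216 ≠ 0, so that unfolding has rank ≥ 2 and hence rank(T) ≥ 2 (CP rank is at least every unfolding rank, though it can be larger).
Upper bound: with S_k = T[:,:,k], the two rank-1 terms a₁b₁ᵀ, a₂b₂ᵀ are the rank-1 members of the pencil x·S₀ + y·S₁.
The 2×2 minor of x·S₀ + y·S₁ on rows {0,2}, columns {0,1} is 72·x² + 144·xy = 72·(x + 2·y)(x), vanishing at (x:y) = (2:-1) and (0:1).
M₁ = 2·S₀ − S₁ = [[0, 0, 0], [0, 0, 0], [-24, 8, 8]] = (-8)·[0, 0, 1][3, -1, -1]ᵀ and M₂ = S₁ = [[-18, 18, 6], [12, -12, -4], [-18, 18, 6]] = (-2)·[3, -2, 3][3, -3, -1]ᵀ, so take a₁ = [0, 0, 1], b₁ = [3, -1, -1], a₂ = [3, -2, 3], b₂ = [3, -3, -1].
Each slice is an integer combination of E₁ = a₁b₁ᵀ and E₂ = a₂b₂ᵀ: S₀ = −4·E₁ − E₂, S₁ = −2·E₂, S₂ = 6·E₁ − 2·E₂; reading off coefficients, c₁ = [-4, 0, 6] and c₂ = [-1, -2, -2].
Hence T = [0, 0, 1] ⊗ [3, -1, -1] ⊗ [-4, 0, 6] + [3, -2, 3] ⊗ [3, -3, -1] ⊗ [-1, -2, -2], so rank(T) ≤ 2.
These bounds meet, so rank(T) = 2.

2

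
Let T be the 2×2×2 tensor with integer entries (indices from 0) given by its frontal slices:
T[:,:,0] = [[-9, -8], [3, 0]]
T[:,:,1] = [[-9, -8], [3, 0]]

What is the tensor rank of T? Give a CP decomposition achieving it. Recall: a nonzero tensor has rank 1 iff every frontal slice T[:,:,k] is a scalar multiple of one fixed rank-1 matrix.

Lower bound: the mode-1 unfolding of T (rows indexed by i, columns by (j,k) = (0,0), (0,1), (1,0), (1,1)) is [[-9, -9, -8, -8], [3, 3, 0, 0]].
There the 2×2 minor on rows i ∈ {0, 1}, columns (j,k) ∈ {(0,0), (1,0)} is det [[-9, -8], [3, 0]] = 24 ≠ 0, so this unfolding has rank ≥ 2; CP rank is at least every unfolding rank, so rank(T) ≥ 2. (This is only a lower bound: in general the CP rank may exceed every unfolding rank, so we still need to exhibit 2 rank-1 terms summing to T.)
Upper bound — finding two terms. Every mode-3 slice of T is a multiple of one matrix: T[:,:,k] = c[k]·M with c = [1, 1] and M = [[-9, -8], [3, 0]] (rows indexed by i, columns by j). So it suffices to write M as a sum of two rank-1 matrices.
Splitting M by its rows (i = 0, 1), M = [1, 0][-9, -8]ᵀ + [0, 1][3, 0]ᵀ.
Hence T = [1, 0] ⊗ [-9, -8] ⊗ [1, 1] + [0, 1] ⊗ [3, 0] ⊗ [1, 1], so rank(T) ≤ 2.
These bounds meet, so rank(T) = 2.

rank(T) = 2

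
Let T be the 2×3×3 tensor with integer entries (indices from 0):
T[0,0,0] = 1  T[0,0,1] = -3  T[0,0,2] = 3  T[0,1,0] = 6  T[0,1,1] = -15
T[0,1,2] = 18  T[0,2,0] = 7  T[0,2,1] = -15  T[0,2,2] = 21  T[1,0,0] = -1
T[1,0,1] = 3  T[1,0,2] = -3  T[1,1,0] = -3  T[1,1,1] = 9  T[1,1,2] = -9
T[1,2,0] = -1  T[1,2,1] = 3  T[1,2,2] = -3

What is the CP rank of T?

2

Lower bound: the mode-2 unfolding of T (rows indexed by j, columns by (i,k) = (0,0), (0,1), (0,2), (1,0), (1,1), (1,2)) is [[1, -3, 3, -1, 3, -3], [6, -15, 18, -3, 9, -9], [7, -15, 21, -1, 3, -3]].
There the 2×2 minor on rows j ∈ {0, 1}, columns (i,k) ∈ {(0,0), (0,1)} is det [[1, -3], [6, -15]] = 3 ≠ 0, so this unfolding has rank ≥ 2; CP rank is at least every unfolding rank, so rank(T) ≥ 2. (This is only a lower bound: in general the CP rank may exceed every unfolding rank, so we still need to exhibit 2 rank-1 terms summing to T.)
Upper bound — finding two terms. Write S_k = T[:,:,k] for the frontal slices: S₀ = [[1, 6, 7], [-1, -3, -1]], S₁ = [[-3, -15, -15], [3, 9, 3]], S₂ = [[3, 18, 21], [-3, -9, -3]].
If T = a₁ ⊗ b₁ ⊗ c₁ + a₂ ⊗ b₂ ⊗ c₂ then each S_k = c₁[k]·a₁b₁ᵀ + c₂[k]·a₂b₂ᵀ. S₀ and S₁ are linearly independent, so a₁b₁ᵀ and a₂b₂ᵀ must span the same plane of matrices: they are the rank-1 matrices of the form x·S₀ + y·S₁.
The 2×2 minor of x·S₀ + y·S₁ on rows {0,1}, columns {0,1} is 3·x² − 15·xy + 18·y² = 3·(x − 3·y)(x − 2·y), vanishing at (x:y) = (3:1) and (2:1).
M₁ = 3·S₀ + S₁ = [[0, 3, 6], [0, 0, 0]] = 3·[1, 0][0, 1, 2]ᵀ and M₂ = 2·S₀ + S₁ = [[-1, -3, -1], [1, 3, 1]] = −[1, -1][1, 3, 1]ᵀ, so take a₁ = [1, 0], b₁ = [0, 1, 2], a₂ = [1, -1], b₂ = [1, 3, 1].
Each slice is an integer combination of E₁ = a₁b₁ᵀ and E₂ = a₂b₂ᵀ: S₀ = 3·E₁ + E₂, S₁ = −6·E₁ − 3·E₂, S₂ = 9·E₁ + 3·E₂; reading off coefficients, c₁ = [3, -6, 9] and c₂ = [1, -3, 3].
Hence T = [1, 0] ⊗ [0, 1, 2] ⊗ [3, -6, 9] + [1, -1] ⊗ [1, 3, 1] ⊗ [1, -3, 3], so rank(T) ≤ 2.
These bounds meet, so rank(T) = 2.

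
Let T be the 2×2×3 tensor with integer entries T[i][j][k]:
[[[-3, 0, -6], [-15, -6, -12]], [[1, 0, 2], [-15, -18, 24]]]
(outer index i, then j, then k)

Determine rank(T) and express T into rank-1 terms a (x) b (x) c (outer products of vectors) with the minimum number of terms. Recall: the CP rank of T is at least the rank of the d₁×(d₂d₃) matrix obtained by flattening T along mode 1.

rank(T) = 2

Lower bound: the mode-1 unfolding of T (rows indexed by i, columns by (j,k) = (0,0), (0,1), (0,2), (1,0), (1,1), (1,2)) is [[-3, 0, -6, -15, -6, -12], [1, 0, 2, -15, -18, 24]].
There the 2×2 minor on rows i ∈ {0, 1}, columns (j,k) ∈ {(0,0), (1,0)} is det [[-3, -15], [1, -15]] = 60 ≠ 0, so this unfolding has rank ≥ 2; CP rank is at least every unfolding rank, so rank(T) ≥ 2. (Flattening ranks never certify an upper bound on CP rank; for that we must actually write T with 2 rank-1 terms.)
Upper bound — finding two terms. Write S_k = T[:,:,k] for the frontal slices: S₀ = [[-3, -15], [1, -15]], S₁ = [[0, -6], [0, -18]], S₂ = [[-6, -12], [2, 24]].
If T = a₁ (x) b₁ (x) c₁ + a₂ (x) b₂ (x) c₂ then each S_k = c₁[k]·a₁b₁ᵀ + c₂[k]·a₂b₂ᵀ. S₀ and S₁ are linearly independent, so a₁b₁ᵀ and a₂b₂ᵀ must span the same plane of matrices: they are the rank-1 matrices of the form x·S₀ + y·S₁.
det(x·S₀ + y·S₁) is 60·x² + 60·xy = 60·(x + y)(x), vanishing at (x:y) = (1:-1) and (0:1).
M₁ = S₀ − S₁ = [[-3, -9], [1, 3]] = −(3, -1)(1, 3)ᵀ and M₂ = S₁ = [[0, -6], [0, -18]] = (-6)·(1, 3)(0, 1)ᵀ, so take a₁ = (3, -1), b₁ = (1, 3), a₂ = (1, 3), b₂ = (0, 1).
Each slice is an integer combination of E₁ = a₁b₁ᵀ and E₂ = a₂b₂ᵀ: S₀ = −E₁ − 6·E₂, S₁ = −6·E₂, S₂ = −2·E₁ + 6·E₂; reading off coefficients, c₁ = (-1, 0, -2) and c₂ = (-6, -6, 6).
Hence T = (3, -1) (x) (1, 3) (x) (-1, 0, -2) + (1, 3) (x) (0, 1) (x) (-6, -6, 6), so rank(T) ≤ 2.
These bounds meet, so rank(T) = 2.
Check entry T[1,0,0] = 1: (-1)·(1)·(-1) + (3)·(0)·(-6) = 1.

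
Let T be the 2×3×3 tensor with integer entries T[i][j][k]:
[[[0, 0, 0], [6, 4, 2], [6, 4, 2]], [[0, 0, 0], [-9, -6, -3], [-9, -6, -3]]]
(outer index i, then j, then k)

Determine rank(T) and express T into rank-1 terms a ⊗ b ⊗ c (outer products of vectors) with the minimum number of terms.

rank(T) = 1

Lower bound: T ≠ 0 (e.g. T[0,1,0] = 6), so rank(T) ≥ 1.
Upper bound: if T = a ⊗ b ⊗ c then every fibre of T is a multiple of the corresponding factor, so read the factors off the fibres through the nonzero entry T[0,1,0] = 6.
The mode-1 fibre T[:,1,0] = [6, -9] gives a = [2, -3] (primitive direction); the mode-2 fibre T[0,:,0] = [0, 6, 6] gives b = [0, 1, 1]; then c[k] = T[0,1,k] / (a[0]·b[1]) = [6, 4, 2] / 2 = [3, 2, 1].
Expanding [2, -3] ⊗ [0, 1, 1] ⊗ [3, 2, 1] reproduces all 18 entries of T, so T = [2, -3] ⊗ [0, 1, 1] ⊗ [3, 2, 1] and rank(T) ≤ 1.
These bounds meet, so rank(T) = 1.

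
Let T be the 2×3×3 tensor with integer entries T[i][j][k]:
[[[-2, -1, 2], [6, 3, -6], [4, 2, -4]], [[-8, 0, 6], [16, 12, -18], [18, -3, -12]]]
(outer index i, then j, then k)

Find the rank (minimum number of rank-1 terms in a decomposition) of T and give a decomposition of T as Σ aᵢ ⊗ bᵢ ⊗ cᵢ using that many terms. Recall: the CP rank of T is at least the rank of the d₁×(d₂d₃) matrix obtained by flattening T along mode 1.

Lower bound: the mode-1 unfolding of T (rows indexed by i, columns by (j,k) = (0,0), (0,1), (0,2), (1,0), (1,1), (1,2), (2,0), (2,1), (2,2)) is [[-2, -1, 2, 6, 3, -6, 4, 2, -4], [-8, 0, 6, 16, 12, -18, 18, -3, -12]].
There the 2×2 minor on rows i ∈ {0, 1}, columns (j,k) ∈ {(0,0), (0,1)} is det [[-2, -1], [-8, 0]] = -8 ≠ 0, so this unfolding has rank ≥ 2; CP rank is at least every unfolding rank, so rank(T) ≥ 2. (Flattening ranks never certify an upper bound on CP rank; for that we must actually write T with 2 rank-1 terms.)
Upper bound — finding two terms. Write S_k = T[:,:,k] for the frontal slices: S₀ = [[-2, 6, 4], [-8, 16, 18]], S₁ = [[-1, 3, 2], [0, 12, -3]], S₂ = [[2, -6, -4], [6, -18, -12]].
If T = a₁ ⊗ b₁ ⊗ c₁ + a₂ ⊗ b₂ ⊗ c₂ then each S_k = c₁[k]·a₁b₁ᵀ + c₂[k]·a₂b₂ᵀ. S₀ and S₁ are linearly independent, so a₁b₁ᵀ and a₂b₂ᵀ must span the same plane of matrices: they are the rank-1 matrices of the form x·S₀ + y·S₁.
The 2×2 minor of x·S₀ + y·S₁ on rows {0,1}, columns {0,1} is 16·x² − 16·xy − 12·y² = 4·(2·x − 3·y)(2·x + y), vanishing at (x:y) = (3:2) and (1:-2).
M₁ = 3·S₀ + 2·S₁ = [[-8, 24, 16], [-24, 72, 48]] = (-8)·[1, 3][1, -3, -2]ᵀ and M₂ = S₀ − 2·S₁ = [[0, 0, 0], [-8, -8, 24]] = (-8)·[0, 1][1, 1, -3]ᵀ, so take a₁ = [1, 3], b₁ = [1, -3, -2], a₂ = [0, 1], b₂ = [1, 1, -3].
Each slice is an integer combination of E₁ = a₁b₁ᵀ and E₂ = a₂b₂ᵀ: S₀ = −2·E₁ − 2·E₂, S₁ = −E₁ + 3·E₂, S₂ = 2·E₁; reading off coefficients, c₁ = [-2, -1, 2] and c₂ = [-2, 3, 0].
Hence T = [1, 3] ⊗ [1, -3, -2] ⊗ [-2, -1, 2] + [0, 1] ⊗ [1, 1, -3] ⊗ [-2, 3, 0], so rank(T) ≤ 2.
These bounds meet, so rank(T) = 2.

rank(T) = 2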